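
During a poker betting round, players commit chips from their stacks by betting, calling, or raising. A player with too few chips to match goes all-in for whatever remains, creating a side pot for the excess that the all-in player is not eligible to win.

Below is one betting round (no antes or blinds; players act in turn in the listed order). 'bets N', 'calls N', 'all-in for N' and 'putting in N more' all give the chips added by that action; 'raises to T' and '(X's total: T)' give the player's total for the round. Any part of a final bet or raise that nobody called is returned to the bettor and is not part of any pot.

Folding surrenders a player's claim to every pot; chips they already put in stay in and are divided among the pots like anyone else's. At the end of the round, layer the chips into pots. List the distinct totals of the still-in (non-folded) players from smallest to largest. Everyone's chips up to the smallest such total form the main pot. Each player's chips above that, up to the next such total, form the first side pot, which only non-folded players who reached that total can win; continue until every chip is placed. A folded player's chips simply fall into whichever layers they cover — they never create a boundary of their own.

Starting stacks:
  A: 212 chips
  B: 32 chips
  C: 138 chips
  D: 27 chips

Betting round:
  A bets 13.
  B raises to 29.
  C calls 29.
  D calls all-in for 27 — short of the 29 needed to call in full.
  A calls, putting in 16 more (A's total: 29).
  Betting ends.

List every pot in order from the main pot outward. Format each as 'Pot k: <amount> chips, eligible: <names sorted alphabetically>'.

Contributions: A=29, B=29, C=29, D=27
Pot levels (distinct totals of non-folded players): 27, 29
Layer 1-27: 27 each from A, B, C, D = 27*4 = 108 chips; eligible A, B, C, D
Layer 28-29: 2 each from A, B, C = 2*3 = 6 chips; eligible A, B, C

Pot 1: 108 chips, eligible: A, B, C, D
Pot 2: 6 chips, eligible: A, B, C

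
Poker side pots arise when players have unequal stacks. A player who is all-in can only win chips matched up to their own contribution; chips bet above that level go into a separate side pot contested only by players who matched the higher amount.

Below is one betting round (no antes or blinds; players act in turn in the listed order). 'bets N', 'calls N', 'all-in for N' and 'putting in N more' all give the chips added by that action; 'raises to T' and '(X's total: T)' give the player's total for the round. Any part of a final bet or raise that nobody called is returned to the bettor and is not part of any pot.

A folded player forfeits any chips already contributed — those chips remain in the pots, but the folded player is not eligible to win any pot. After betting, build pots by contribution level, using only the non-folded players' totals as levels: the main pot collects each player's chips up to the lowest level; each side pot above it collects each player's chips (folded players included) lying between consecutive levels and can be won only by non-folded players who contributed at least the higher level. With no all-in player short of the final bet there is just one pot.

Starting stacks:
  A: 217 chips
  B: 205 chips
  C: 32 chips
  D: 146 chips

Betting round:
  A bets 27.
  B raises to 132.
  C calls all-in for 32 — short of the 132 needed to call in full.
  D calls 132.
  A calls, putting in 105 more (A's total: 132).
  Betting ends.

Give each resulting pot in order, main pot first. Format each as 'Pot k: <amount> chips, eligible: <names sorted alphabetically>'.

Pot 1: 128 chips, eligible: A, B, C, D
Pot 2: 300 chips, eligible: A, B, D

Derivation:
Contributions: A=132, B=132, C=32, D=132
Pot levels (distinct totals of non-folded players): 32, 132
Layer 1-32: 32 each from A, B, C, D = 32*4 = 128 chips; eligible A, B, C, D
Layer 33-132: 100 each from A, B, D = 100*3 = 300 chips; eligible A, B, D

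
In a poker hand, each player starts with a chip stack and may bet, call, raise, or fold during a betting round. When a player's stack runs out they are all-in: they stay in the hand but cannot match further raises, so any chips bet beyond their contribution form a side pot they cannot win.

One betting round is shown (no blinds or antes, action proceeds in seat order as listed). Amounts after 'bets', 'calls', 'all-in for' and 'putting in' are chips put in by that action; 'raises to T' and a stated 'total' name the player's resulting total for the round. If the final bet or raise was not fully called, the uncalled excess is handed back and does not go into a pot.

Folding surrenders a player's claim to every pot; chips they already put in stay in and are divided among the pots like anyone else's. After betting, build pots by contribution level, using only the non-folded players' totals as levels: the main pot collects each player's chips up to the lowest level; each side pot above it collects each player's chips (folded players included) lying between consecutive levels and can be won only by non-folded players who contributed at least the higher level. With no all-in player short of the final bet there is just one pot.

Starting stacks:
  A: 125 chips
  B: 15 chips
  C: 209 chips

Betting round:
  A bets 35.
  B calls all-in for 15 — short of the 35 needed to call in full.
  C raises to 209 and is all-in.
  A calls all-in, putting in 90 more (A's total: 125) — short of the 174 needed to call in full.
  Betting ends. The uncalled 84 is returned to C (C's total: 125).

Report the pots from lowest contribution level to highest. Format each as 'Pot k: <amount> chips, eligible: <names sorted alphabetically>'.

Contributions (after 84 returned to C): A=125, B=15, C=125
Pot levels (distinct totals of non-folded players): 15, 125
Layer 1-15: 15 each from A, B, C = 15*3 = 45 chips; eligible A, B, C
Layer 16-125: 110 each from A, C = 110*2 = 220 chips; eligible A, C

Pot 1: 45 chips, eligible: A, B, C
Pot 2: 220 chips, eligible: A, C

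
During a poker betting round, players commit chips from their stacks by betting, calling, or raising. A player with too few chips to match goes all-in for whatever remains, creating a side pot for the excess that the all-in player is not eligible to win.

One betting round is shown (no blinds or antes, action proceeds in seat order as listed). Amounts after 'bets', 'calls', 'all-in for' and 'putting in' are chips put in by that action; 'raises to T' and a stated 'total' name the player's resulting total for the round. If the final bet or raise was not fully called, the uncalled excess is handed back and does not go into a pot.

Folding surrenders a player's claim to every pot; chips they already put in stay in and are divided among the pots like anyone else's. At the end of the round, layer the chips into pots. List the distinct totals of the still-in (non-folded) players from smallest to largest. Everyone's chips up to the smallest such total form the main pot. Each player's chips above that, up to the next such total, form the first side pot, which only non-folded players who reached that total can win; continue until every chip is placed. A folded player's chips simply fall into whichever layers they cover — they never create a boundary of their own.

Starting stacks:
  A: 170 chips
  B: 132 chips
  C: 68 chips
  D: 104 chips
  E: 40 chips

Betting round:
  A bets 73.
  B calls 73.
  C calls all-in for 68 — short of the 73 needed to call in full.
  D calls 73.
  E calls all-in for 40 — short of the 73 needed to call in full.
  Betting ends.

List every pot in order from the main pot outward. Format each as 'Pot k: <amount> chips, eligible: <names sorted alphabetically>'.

Pot 1: 200 chips, eligible: A, B, C, D, E
Pot 2: 112 chips, eligible: A, B, C, D
Pot 3: 15 chips, eligible: A, B, D

Derivation:
Contributions: A=73, B=73, C=68, D=73, E=40
Pot levels (distinct totals of non-folded players): 40, 68, 73
Layer 1-40: 40 each from A, B, C, D, E = 40*5 = 200 chips; eligible A, B, C, D, E
Layer 41-68: 28 each from A, B, C, D = 28*4 = 112 chips; eligible A, B, C, D
Layer 69-73: 5 each from A, B, D = 5*3 = 15 chips; eligible A, B, D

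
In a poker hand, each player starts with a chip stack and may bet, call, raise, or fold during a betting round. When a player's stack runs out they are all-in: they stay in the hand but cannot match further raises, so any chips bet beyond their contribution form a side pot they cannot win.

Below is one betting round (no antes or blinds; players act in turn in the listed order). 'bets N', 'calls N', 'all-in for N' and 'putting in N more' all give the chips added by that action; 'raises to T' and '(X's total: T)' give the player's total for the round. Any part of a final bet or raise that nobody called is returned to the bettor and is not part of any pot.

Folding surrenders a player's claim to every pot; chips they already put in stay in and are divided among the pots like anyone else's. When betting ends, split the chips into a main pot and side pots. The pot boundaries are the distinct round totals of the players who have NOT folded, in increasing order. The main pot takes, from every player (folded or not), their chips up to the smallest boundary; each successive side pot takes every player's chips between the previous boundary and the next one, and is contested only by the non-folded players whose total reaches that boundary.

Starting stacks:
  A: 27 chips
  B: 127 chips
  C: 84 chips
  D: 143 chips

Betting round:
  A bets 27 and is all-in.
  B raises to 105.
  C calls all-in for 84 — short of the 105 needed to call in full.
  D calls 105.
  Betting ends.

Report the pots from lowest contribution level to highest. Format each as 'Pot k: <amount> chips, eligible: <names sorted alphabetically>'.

Contributions: A=27, B=105, C=84, D=105
Pot levels (distinct totals of non-folded players): 27, 84, 105
Layer 1-27: 27 each from A, B, C, D = 27*4 = 108 chips; eligible A, B, C, D
Layer 28-84: 57 each from B, C, D = 57*3 = 171 chips; eligible B, C, D
Layer 85-105: 21 each from B, D = 21*2 = 42 chips; eligible B, D

Pot 1: 108 chips, eligible: A, B, C, D
Pot 2: 171 chips, eligible: B, C, D
Pot 3: 42 chips, eligible: B, D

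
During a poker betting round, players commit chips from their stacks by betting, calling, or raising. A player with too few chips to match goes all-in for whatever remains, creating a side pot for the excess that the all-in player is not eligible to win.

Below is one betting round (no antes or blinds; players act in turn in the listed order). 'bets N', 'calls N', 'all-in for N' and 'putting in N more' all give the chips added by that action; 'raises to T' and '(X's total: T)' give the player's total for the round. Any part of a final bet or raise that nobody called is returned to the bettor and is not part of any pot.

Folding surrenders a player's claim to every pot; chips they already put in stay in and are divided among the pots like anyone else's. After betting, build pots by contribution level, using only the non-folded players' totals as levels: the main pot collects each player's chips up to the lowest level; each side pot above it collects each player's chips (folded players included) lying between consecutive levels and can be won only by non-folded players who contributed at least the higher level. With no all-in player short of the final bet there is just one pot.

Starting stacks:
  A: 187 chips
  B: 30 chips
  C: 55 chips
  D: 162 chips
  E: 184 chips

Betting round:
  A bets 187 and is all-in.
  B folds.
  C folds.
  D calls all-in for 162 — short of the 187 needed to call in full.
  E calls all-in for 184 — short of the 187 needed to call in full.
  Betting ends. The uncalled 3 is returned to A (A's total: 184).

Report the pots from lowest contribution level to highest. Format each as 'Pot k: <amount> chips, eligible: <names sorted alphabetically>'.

Pot 1: 486 chips, eligible: A, D, E
Pot 2: 44 chips, eligible: A, E

Derivation:
Contributions (after 3 returned to A): A=184, D=162, E=184
Folded: B, C
Pot levels (distinct totals of non-folded players): 162, 184
Layer 1-162: 162 each from A, D, E = 162*3 = 486 chips; eligible A, D, E
Layer 163-184: 22 each from A, E = 22*2 = 44 chips; eligible A, E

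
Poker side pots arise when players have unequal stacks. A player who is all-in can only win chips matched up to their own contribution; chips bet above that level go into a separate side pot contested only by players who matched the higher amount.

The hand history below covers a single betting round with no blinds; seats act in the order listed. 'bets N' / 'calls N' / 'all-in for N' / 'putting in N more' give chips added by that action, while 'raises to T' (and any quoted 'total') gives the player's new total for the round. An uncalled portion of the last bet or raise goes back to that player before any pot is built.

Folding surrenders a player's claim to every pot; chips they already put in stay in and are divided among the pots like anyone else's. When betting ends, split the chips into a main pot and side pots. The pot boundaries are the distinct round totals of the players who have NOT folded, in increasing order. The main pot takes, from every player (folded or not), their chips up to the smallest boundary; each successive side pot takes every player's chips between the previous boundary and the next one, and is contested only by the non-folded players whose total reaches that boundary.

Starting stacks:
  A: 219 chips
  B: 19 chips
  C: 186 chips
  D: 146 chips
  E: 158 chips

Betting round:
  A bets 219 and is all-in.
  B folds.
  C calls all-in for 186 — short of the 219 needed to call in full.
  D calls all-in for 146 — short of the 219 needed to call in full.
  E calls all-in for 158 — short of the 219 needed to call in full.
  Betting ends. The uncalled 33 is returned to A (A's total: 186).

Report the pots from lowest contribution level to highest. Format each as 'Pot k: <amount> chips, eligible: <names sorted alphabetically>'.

Contributions (after 33 returned to A): A=186, C=186, D=146, E=158
Folded: B
Pot levels (distinct totals of non-folded players): 146, 158, 186
Layer 1-146: 146 each from A, C, D, E = 146*4 = 584 chips; eligible A, C, D, E
Layer 147-158: 12 each from A, C, E = 12*3 = 36 chips; eligible A, C, E
Layer 159-186: 28 each from A, C = 28*2 = 56 chips; eligible A, C

Pot 1: 584 chips, eligible: A, C, D, E
Pot 2: 36 chips, eligible: A, C, E
Pot 3: 56 chips, eligible: A, C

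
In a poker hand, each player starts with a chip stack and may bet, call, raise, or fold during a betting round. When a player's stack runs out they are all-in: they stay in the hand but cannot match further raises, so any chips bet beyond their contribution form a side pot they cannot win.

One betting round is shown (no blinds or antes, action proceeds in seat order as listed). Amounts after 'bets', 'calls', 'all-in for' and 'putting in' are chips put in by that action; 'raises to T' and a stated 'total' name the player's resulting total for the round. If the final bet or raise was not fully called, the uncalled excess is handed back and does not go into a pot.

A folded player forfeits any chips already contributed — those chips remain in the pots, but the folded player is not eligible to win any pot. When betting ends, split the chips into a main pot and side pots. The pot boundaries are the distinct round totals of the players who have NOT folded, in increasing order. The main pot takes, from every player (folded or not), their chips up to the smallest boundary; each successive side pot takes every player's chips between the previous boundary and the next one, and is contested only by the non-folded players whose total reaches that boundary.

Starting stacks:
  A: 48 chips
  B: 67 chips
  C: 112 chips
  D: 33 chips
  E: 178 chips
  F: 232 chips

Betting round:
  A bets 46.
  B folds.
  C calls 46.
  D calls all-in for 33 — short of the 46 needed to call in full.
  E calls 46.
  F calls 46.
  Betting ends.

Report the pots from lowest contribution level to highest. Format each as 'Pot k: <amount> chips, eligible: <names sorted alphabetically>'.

Contributions: A=46, C=46, D=33, E=46, F=46
Folded: B
Pot levels (distinct totals of non-folded players): 33, 46
Layer 1-33: 33 each from A, C, D, E, F = 33*5 = 165 chips; eligible A, C, D, E, F
Layer 34-46: 13 each from A, C, E, F = 13*4 = 52 chips; eligible A, C, E, F

Pot 1: 165 chips, eligible: A, C, D, E, F
Pot 2: 52 chips, eligible: A, C, E, F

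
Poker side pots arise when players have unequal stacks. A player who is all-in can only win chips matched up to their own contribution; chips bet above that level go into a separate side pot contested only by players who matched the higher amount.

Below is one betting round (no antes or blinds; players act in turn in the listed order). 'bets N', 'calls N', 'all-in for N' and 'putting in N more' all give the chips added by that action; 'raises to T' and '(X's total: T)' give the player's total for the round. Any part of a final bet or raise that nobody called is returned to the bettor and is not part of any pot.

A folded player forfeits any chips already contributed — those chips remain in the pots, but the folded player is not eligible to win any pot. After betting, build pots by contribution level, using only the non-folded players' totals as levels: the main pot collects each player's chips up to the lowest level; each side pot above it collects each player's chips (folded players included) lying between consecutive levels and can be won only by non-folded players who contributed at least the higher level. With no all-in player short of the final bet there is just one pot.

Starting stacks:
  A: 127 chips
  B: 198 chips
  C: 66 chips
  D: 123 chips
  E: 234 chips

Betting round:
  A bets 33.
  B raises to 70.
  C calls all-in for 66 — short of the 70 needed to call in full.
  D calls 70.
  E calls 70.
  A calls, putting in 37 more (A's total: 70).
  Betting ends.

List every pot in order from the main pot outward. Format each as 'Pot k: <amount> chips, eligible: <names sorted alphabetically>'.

Pot 1: 330 chips, eligible: A, B, C, D, E
Pot 2: 16 chips, eligible: A, B, D, E

Derivation:
Contributions: A=70, B=70, C=66, D=70, E=70
Pot levels (distinct totals of non-folded players): 66, 70
Layer 1-66: 66 each from A, B, C, D, E = 66*5 = 330 chips; eligible A, B, C, D, E
Layer 67-70: 4 each from A, B, D, E = 4*4 = 16 chips; eligible A, B, D, E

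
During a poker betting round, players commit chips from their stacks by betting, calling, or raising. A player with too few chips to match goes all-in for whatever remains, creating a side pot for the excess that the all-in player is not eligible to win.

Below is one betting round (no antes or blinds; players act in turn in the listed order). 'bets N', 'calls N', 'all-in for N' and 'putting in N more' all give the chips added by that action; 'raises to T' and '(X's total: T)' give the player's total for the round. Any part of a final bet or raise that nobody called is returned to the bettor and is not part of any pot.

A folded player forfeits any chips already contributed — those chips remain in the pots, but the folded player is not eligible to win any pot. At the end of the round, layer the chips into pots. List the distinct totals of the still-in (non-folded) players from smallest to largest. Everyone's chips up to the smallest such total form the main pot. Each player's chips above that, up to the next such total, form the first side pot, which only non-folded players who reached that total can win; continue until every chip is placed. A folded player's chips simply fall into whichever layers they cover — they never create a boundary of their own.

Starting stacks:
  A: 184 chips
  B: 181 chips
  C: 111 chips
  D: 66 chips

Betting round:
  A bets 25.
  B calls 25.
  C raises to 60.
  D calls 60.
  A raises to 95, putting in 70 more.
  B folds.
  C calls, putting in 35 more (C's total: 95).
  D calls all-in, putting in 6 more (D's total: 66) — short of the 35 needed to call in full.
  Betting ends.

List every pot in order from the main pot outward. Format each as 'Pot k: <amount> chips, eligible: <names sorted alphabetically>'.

Contributions: A=95, B=25, C=95, D=66
Folded: B
Pot levels (distinct totals of non-folded players): 66, 95
Layer 1-66: A 66 + B 25 + C 66 + D 66 = 223 chips; eligible A, C, D
Layer 67-95: 29 each from A, C = 29*2 = 58 chips; eligible A, C

Pot 1: 223 chips, eligible: A, C, D
Pot 2: 58 chips, eligible: A, C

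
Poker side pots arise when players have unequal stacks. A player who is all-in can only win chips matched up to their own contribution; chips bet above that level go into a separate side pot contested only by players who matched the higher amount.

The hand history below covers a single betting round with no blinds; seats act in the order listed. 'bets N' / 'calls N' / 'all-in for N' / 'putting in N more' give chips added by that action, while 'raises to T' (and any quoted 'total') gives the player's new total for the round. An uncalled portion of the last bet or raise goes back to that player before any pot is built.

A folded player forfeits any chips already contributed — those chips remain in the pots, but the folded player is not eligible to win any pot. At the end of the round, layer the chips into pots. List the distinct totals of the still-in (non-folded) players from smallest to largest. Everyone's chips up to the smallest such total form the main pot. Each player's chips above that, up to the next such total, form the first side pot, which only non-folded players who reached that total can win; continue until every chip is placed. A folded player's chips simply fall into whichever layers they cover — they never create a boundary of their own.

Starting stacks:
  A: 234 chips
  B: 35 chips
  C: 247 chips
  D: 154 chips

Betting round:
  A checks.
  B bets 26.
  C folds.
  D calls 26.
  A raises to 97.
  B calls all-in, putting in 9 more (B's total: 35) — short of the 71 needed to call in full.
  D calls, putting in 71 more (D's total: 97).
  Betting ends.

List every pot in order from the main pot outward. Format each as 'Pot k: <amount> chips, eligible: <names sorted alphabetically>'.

Pot 1: 105 chips, eligible: A, B, D
Pot 2: 124 chips, eligible: A, D

Derivation:
Contributions: A=97, B=35, D=97
Folded: C
Pot levels (distinct totals of non-folded players): 35, 97
Layer 1-35: 35 each from A, B, D = 35*3 = 105 chips; eligible A, B, D
Layer 36-97: 62 each from A, D = 62*2 = 124 chips; eligible A, D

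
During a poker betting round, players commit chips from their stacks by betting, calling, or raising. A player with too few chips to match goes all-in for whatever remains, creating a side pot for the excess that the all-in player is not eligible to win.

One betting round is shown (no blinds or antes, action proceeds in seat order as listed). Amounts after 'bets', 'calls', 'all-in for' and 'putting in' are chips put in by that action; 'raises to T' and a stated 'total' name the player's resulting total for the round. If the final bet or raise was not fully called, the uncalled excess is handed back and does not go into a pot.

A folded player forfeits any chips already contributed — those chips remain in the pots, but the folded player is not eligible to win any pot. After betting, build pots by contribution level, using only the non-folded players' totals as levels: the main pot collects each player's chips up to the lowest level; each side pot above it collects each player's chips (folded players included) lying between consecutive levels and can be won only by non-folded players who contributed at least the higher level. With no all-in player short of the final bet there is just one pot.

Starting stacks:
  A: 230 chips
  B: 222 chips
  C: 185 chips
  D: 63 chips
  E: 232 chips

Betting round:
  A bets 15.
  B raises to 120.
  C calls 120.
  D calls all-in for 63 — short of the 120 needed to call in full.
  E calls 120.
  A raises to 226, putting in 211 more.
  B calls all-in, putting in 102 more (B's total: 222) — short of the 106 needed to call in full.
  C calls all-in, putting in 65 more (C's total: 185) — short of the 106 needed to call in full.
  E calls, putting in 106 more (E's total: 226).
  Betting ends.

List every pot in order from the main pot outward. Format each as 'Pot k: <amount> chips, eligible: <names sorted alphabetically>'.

Contributions: A=226, B=222, C=185, D=63, E=226
Pot levels (distinct totals of non-folded players): 63, 185, 222, 226
Layer 1-63: 63 each from A, B, C, D, E = 63*5 = 315 chips; eligible A, B, C, D, E
Layer 64-185: 122 each from A, B, C, E = 122*4 = 488 chips; eligible A, B, C, E
Layer 186-222: 37 each from A, B, E = 37*3 = 111 chips; eligible A, B, E
Layer 223-226: 4 each from A, E = 4*2 = 8 chips; eligible A, E

Pot 1: 315 chips, eligible: A, B, C, D, E
Pot 2: 488 chips, eligible: A, B, C, E
Pot 3: 111 chips, eligible: A, B, E
Pot 4: 8 chips, eligible: A, E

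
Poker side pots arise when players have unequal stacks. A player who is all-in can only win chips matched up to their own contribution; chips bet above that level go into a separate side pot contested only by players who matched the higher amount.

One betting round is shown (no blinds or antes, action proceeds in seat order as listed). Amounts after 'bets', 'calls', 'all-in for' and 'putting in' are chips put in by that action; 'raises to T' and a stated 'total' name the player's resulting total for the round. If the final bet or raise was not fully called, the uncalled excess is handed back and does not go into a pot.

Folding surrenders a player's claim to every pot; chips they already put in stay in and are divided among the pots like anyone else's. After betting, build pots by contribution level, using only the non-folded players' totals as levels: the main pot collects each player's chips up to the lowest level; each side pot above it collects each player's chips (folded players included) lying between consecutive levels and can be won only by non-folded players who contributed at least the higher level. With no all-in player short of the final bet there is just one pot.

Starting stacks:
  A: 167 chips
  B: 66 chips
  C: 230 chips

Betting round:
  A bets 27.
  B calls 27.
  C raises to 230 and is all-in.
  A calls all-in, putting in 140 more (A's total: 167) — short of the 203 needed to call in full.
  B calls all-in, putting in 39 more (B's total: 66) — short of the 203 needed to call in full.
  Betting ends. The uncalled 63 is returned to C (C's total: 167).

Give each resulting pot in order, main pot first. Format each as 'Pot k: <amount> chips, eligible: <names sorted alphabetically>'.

Contributions (after 63 returned to C): A=167, B=66, C=167
Pot levels (distinct totals of non-folded players): 66, 167
Layer 1-66: 66 each from A, B, C = 66*3 = 198 chips; eligible A, B, C
Layer 67-167: 101 each from A, C = 101*2 = 202 chips; eligible A, C

Pot 1: 198 chips, eligible: A, B, C
Pot 2: 202 chips, eligible: A, C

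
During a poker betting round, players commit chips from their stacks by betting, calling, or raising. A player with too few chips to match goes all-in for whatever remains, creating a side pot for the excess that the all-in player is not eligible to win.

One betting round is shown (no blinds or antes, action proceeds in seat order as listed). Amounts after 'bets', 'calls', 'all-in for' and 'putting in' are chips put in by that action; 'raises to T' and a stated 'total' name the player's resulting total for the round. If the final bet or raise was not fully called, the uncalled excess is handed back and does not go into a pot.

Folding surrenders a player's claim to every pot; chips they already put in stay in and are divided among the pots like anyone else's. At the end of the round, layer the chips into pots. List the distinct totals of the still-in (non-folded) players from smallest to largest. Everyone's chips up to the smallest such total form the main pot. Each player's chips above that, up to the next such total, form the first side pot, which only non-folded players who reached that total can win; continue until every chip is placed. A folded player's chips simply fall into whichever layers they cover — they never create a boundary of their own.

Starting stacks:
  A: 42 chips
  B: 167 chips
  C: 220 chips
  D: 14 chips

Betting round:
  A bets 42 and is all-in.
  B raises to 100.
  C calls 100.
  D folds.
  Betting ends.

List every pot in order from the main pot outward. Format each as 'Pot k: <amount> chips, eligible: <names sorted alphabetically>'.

Pot 1: 126 chips, eligible: A, B, C
Pot 2: 116 chips, eligible: B, C

Derivation:
Contributions: A=42, B=100, C=100
Folded: D
Pot levels (distinct totals of non-folded players): 42, 100
Layer 1-42: 42 each from A, B, C = 42*3 = 126 chips; eligible A, B, C
Layer 43-100: 58 each from B, C = 58*2 = 116 chips; eligible B, C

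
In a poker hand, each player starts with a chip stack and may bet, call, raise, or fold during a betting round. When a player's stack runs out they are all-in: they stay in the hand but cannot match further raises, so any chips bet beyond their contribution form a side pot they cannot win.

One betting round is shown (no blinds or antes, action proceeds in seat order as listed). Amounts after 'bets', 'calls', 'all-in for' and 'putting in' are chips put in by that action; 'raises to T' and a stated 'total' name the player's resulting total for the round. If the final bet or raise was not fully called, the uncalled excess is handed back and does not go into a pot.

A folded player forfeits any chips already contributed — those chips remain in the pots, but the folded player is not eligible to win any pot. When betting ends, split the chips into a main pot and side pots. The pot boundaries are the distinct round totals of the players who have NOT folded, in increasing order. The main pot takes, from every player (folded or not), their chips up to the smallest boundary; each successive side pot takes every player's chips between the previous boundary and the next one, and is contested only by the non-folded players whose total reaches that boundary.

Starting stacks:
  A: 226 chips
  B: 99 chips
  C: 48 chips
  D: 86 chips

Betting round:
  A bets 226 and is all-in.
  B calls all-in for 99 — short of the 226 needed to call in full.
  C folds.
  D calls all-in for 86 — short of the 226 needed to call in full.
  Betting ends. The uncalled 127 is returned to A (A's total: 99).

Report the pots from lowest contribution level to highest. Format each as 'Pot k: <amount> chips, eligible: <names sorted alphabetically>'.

Pot 1: 258 chips, eligible: A, B, D
Pot 2: 26 chips, eligible: A, B

Derivation:
Contributions (after 127 returned to A): A=99, B=99, D=86
Folded: C
Pot levels (distinct totals of non-folded players): 86, 99
Layer 1-86: 86 each from A, B, D = 86*3 = 258 chips; eligible A, B, D
Layer 87-99: 13 each from A, B = 13*2 = 26 chips; eligible A, B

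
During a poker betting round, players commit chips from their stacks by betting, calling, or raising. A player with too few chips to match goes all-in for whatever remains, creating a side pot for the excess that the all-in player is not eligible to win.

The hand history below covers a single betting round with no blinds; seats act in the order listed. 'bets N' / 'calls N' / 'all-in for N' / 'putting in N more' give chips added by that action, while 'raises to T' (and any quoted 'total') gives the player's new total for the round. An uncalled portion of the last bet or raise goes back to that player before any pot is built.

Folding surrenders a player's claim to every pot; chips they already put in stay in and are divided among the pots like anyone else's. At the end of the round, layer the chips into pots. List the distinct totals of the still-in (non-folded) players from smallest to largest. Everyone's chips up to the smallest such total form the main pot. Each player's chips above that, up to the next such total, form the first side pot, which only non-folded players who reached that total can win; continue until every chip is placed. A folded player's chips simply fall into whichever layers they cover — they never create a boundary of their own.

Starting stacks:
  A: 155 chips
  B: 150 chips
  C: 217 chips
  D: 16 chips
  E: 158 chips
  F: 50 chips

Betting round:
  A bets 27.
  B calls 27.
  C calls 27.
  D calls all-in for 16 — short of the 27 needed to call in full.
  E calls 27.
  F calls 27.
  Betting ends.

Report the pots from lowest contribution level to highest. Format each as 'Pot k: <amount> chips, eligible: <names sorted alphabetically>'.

Pot 1: 96 chips, eligible: A, B, C, D, E, F
Pot 2: 55 chips, eligible: A, B, C, E, F

Derivation:
Contributions: A=27, B=27, C=27, D=16, E=27, F=27
Pot levels (distinct totals of non-folded players): 16, 27
Layer 1-16: 16 each from A, B, C, D, E, F = 16*6 = 96 chips; eligible A, B, C, D, E, F
Layer 17-27: 11 each from A, B, C, E, F = 11*5 = 55 chips; eligible A, B, C, E, F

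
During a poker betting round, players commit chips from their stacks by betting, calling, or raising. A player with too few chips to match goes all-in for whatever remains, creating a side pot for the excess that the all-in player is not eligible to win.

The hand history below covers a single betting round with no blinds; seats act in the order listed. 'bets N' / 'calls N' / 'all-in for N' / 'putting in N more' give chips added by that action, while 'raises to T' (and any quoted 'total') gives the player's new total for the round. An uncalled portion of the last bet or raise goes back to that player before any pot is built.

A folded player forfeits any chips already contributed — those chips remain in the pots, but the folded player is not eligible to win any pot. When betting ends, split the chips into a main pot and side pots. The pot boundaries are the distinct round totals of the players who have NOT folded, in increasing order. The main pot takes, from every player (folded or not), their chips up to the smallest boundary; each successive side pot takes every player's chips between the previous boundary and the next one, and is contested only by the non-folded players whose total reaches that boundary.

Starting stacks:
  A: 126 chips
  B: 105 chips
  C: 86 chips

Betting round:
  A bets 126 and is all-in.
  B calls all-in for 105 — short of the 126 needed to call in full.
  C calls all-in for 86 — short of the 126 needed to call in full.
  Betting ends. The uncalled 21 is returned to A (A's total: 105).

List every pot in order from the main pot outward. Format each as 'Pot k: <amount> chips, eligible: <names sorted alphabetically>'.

Pot 1: 258 chips, eligible: A, B, C
Pot 2: 38 chips, eligible: A, B

Derivation:
Contributions (after 21 returned to A): A=105, B=105, C=86
Pot levels (distinct totals of non-folded players): 86, 105
Layer 1-86: 86 each from A, B, C = 86*3 = 258 chips; eligible A, B, C
Layer 87-105: 19 each from A, B = 19*2 = 38 chips; eligible A, B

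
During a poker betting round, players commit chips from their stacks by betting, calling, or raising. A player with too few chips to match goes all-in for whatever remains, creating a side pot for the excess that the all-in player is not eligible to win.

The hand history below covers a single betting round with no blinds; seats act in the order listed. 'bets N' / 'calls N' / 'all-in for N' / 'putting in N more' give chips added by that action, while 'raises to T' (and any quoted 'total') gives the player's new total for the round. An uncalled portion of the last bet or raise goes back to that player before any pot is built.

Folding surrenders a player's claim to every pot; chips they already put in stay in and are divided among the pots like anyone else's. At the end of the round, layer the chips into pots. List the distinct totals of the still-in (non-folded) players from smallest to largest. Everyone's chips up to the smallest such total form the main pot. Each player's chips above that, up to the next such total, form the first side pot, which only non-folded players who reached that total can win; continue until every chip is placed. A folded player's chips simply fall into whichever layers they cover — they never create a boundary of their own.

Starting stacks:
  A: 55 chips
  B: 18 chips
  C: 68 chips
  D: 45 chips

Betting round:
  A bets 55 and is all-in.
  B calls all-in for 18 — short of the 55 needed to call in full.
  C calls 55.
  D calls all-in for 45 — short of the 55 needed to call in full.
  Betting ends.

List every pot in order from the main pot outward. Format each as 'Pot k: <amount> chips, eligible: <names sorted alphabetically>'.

Pot 1: 72 chips, eligible: A, B, C, D
Pot 2: 81 chips, eligible: A, C, D
Pot 3: 20 chips, eligible: A, C

Derivation:
Contributions: A=55, B=18, C=55, D=45
Pot levels (distinct totals of non-folded players): 18, 45, 55
Layer 1-18: 18 each from A, B, C, D = 18*4 = 72 chips; eligible A, B, C, D
Layer 19-45: 27 each from A, C, D = 27*3 = 81 chips; eligible A, C, D
Layer 46-55: 10 each from A, C = 10*2 = 20 chips; eligible A, C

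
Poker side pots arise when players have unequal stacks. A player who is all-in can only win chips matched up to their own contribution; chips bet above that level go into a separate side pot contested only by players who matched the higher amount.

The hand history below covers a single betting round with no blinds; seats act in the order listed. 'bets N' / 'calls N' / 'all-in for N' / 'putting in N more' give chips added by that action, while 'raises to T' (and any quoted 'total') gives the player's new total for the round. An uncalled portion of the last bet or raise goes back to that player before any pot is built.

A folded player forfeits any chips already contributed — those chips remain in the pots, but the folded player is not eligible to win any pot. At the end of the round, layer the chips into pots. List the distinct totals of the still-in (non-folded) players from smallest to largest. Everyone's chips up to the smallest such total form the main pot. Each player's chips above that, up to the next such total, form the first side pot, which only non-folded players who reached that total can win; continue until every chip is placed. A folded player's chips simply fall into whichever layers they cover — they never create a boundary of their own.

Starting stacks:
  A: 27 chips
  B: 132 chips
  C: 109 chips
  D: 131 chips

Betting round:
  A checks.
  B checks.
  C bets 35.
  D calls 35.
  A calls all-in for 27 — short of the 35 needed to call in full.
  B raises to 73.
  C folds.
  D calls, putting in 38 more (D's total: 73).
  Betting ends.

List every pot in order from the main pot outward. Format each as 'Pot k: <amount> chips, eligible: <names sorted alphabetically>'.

Contributions: A=27, B=73, C=35, D=73
Folded: C
Pot levels (distinct totals of non-folded players): 27, 73
Layer 1-27: 27 each from A, B, C, D = 27*4 = 108 chips; eligible A, B, D
Layer 28-73: B 46 + C 8 + D 46 = 100 chips; eligible B, D

Pot 1: 108 chips, eligible: A, B, D
Pot 2: 100 chips, eligible: B, D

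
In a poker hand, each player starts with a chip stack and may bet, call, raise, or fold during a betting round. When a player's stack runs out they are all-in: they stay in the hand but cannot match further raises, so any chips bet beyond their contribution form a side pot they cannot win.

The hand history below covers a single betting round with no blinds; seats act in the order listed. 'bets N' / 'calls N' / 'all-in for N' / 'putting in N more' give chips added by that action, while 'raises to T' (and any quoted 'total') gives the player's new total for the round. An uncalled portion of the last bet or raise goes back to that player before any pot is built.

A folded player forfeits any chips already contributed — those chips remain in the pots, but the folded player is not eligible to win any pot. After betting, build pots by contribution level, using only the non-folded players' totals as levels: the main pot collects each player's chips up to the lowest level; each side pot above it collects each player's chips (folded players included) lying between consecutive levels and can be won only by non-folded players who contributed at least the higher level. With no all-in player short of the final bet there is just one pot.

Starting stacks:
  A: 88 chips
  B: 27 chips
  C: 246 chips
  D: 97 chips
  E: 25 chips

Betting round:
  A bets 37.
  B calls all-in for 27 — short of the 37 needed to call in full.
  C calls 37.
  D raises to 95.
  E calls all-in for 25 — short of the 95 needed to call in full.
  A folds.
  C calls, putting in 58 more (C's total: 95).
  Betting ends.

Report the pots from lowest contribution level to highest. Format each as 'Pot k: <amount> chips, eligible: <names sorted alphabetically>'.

Pot 1: 125 chips, eligible: B, C, D, E
Pot 2: 8 chips, eligible: B, C, D
Pot 3: 146 chips, eligible: C, D

Derivation:
Contributions: A=37, B=27, C=95, D=95, E=25
Folded: A
Pot levels (distinct totals of non-folded players): 25, 27, 95
Layer 1-25: 25 each from A, B, C, D, E = 25*5 = 125 chips; eligible B, C, D, E
Layer 26-27: 2 each from A, B, C, D = 2*4 = 8 chips; eligible B, C, D
Layer 28-95: A 10 + C 68 + D 68 = 146 chips; eligible C, D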